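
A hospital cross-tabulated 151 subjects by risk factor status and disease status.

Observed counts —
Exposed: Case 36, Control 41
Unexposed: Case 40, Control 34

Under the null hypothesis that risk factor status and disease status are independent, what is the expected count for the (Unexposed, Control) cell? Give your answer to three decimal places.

36.755

Row total (Unexposed) = 74; column total (Control) = 75; grand total N = 151.
Expected count = (row total × column total) / N = 74 × 75 / 151 = 36.755.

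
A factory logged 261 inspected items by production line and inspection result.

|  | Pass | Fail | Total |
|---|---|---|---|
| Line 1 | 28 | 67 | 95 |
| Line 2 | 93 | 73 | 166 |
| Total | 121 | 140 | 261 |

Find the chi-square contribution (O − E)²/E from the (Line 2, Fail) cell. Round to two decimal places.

Row total (Line 2) = 166; column total (Fail) = 140; N = 261.
Expected count E = 166 × 140 / 261 = 89.042.
Contribution = (O − E)²/E = (73 − 89.042)² / 89.042 = 2.89.

2.89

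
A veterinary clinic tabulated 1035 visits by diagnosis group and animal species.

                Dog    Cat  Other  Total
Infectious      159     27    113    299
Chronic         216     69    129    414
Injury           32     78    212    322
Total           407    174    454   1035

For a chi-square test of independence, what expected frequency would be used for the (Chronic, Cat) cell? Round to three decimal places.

69.600

Row total (Chronic) = 414; column total (Cat) = 174; grand total N = 1035.
Expected count = (row total × column total) / N = 414 × 174 / 1035 = 69.600.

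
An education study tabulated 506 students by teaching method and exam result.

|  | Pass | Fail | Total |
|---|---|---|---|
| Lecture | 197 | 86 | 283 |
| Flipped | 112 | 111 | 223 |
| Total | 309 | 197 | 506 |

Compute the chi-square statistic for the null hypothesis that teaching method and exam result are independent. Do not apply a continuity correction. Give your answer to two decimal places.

19.72

Grand total N = 506.
Expected counts (row total × column total / N):
  Lecture, Pass: 283×309/506 = 172.820
  Lecture, Fail: 283×197/506 = 110.180
  Flipped, Pass: 223×309/506 = 136.180
  Flipped, Fail: 223×197/506 = 86.820
Contributions (O − E)²/E:
  (197 − 172.820)²/172.820 = 3.3831
  (86 − 110.180)²/110.180 = 5.3065
  (112 − 136.180)²/136.180 = 4.2934
  (111 − 86.820)²/86.820 = 6.7343
χ² = 3.3831 + 5.3065 + 4.2934 + 6.7343 = 19.72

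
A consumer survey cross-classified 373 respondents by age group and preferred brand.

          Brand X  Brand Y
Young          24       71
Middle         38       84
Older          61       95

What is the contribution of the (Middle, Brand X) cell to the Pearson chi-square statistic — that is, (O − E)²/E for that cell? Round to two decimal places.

0.12

Row total (Middle) = 122; column total (Brand X) = 123; N = 373.
Expected count E = 122 × 123 / 373 = 40.231.
Contribution = (O − E)²/E = (38 − 40.231)² / 40.231 = 0.12.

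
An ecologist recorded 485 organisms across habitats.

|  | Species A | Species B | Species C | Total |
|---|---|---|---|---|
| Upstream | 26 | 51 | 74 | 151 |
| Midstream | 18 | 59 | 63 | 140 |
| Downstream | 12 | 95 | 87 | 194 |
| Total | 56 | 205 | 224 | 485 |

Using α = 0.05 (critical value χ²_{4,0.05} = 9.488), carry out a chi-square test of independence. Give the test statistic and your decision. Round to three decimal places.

14.261; reject H₀

Grand total N = 485.
Expected counts (row total × column total / N):
  Upstream, Species A: 151×56/485 = 17.43505
  Upstream, Species B: 151×205/485 = 63.82474
  Upstream, Species C: 151×224/485 = 69.74021
  Midstream, Species A: 140×56/485 = 16.16495
  Midstream, Species B: 140×205/485 = 59.17526
  Midstream, Species C: 140×224/485 = 64.65979
  Downstream, Species A: 194×56/485 = 22.40000
  Downstream, Species B: 194×205/485 = 82.00000
  Downstream, Species C: 194×224/485 = 89.60000
Contributions (O − E)²/E:
  (26 − 17.43505)²/17.43505 = 4.2075
  (51 − 63.82474)²/63.82474 = 2.5770
  (74 − 69.74021)²/69.74021 = 0.2602
  (18 − 16.16495)²/16.16495 = 0.2083
  (59 − 59.17526)²/59.17526 = 0.0005
  (63 − 64.65979)²/64.65979 = 0.0426
  (12 − 22.40000)²/22.40000 = 4.8286
  (95 − 82.00000)²/82.00000 = 2.0610
  (87 − 89.60000)²/89.60000 = 0.0754
χ² = 4.2075 + 2.5770 + 0.2602 + 0.2083 + 0.0005 + 0.0426 + 4.8286 + 2.0610 + 0.0754 = 14.261
df = (3−1)(3−1) = 4. Since 14.261 > 9.488, reject the null hypothesis of independence at α = 0.05.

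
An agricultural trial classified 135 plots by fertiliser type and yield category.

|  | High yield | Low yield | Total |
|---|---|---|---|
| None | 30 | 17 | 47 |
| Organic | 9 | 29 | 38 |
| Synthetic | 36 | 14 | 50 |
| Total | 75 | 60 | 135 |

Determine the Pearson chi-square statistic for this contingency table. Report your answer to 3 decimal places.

22.412

Grand total N = 135.
Expected counts (row total × column total / N):
  None, High yield: 47×75/135 = 26.1111
  None, Low yield: 47×60/135 = 20.8889
  Organic, High yield: 38×75/135 = 21.1111
  Organic, Low yield: 38×60/135 = 16.8889
  Synthetic, High yield: 50×75/135 = 27.7778
  Synthetic, Low yield: 50×60/135 = 22.2222
Contributions (O − E)²/E:
  (30 − 26.1111)²/26.1111 = 0.5792
  (17 − 20.8889)²/20.8889 = 0.7240
  (9 − 21.1111)²/21.1111 = 6.9479
  (29 − 16.8889)²/16.8889 = 8.6849
  (36 − 27.7778)²/27.7778 = 2.4338
  (14 − 22.2222)²/22.2222 = 3.0422
χ² = 0.5792 + 0.7240 + 6.9479 + 8.6849 + 2.4338 + 3.0422 = 22.412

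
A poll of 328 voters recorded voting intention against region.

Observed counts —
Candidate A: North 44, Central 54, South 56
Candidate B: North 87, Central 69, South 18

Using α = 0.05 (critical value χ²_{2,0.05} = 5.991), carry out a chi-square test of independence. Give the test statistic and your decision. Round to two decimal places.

Row totals: 154, 174. Column totals: 131, 123, 74. Grand total N = 328.
Expected counts (row total × column total / N):
  Candidate A, North: 154×131/328 = 61.506
  Candidate A, Central: 154×123/328 = 57.750
  Candidate A, South: 154×74/328 = 34.744
  Candidate B, North: 174×131/328 = 69.494
  Candidate B, Central: 174×123/328 = 65.250
  Candidate B, South: 174×74/328 = 39.256
Contributions (O − E)²/E:
  (44 − 61.506)²/61.506 = 4.9826
  (54 − 57.750)²/57.750 = 0.2435
  (56 − 34.744)²/34.744 = 13.0042
  (87 − 69.494)²/69.494 = 4.4099
  (69 − 65.250)²/65.250 = 0.2155
  (18 − 39.256)²/39.256 = 11.5095
χ² = 4.9826 + 0.2435 + 13.0042 + 4.4099 + 0.2155 + 11.5095 = 34.37
df = (2−1)(3−1) = 2. Since 34.37 > 5.991, reject the null hypothesis of independence at α = 0.05.

34.37; reject H₀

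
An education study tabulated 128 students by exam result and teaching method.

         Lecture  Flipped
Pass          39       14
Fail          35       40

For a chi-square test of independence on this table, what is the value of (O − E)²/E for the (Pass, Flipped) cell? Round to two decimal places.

Row total (Pass) = 53; column total (Flipped) = 54; N = 128.
Expected count E = 53 × 54 / 128 = 22.359.
Contribution = (O − E)²/E = (14 − 22.359)² / 22.359 = 3.13.

3.13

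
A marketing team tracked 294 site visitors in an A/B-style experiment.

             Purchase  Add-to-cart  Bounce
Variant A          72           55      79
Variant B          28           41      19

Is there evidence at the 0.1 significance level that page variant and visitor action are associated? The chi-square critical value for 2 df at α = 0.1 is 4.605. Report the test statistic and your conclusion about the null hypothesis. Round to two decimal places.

Row totals: 206, 88. Column totals: 100, 96, 98. Grand total N = 294.
Expected counts (row total × column total / N):
  Variant A, Purchase: 206×100/294 = 70.0680
  Variant A, Add-to-cart: 206×96/294 = 67.2653
  Variant A, Bounce: 206×98/294 = 68.6667
  Variant B, Purchase: 88×100/294 = 29.9320
  Variant B, Add-to-cart: 88×96/294 = 28.7347
  Variant B, Bounce: 88×98/294 = 29.3333
Contributions (O − E)²/E:
  (72 − 70.0680)²/70.0680 = 0.0533
  (55 − 67.2653)²/67.2653 = 2.2365
  (79 − 68.6667)²/68.6667 = 1.5550
  (28 − 29.9320)²/29.9320 = 0.1247
  (41 − 28.7347)²/28.7347 = 5.2354
  (19 − 29.3333)²/29.3333 = 3.6401
χ² = 0.0533 + 2.2365 + 1.5550 + 0.1247 + 5.2354 + 3.6401 = 12.85
df = (2−1)(3−1) = 2. Since 12.85 > 4.605, reject the null hypothesis of independence at α = 0.1.

12.85; reject H₀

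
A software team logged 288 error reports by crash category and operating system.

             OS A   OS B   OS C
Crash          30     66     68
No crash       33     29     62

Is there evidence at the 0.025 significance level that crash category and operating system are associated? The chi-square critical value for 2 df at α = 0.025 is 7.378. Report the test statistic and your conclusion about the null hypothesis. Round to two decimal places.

Row totals: 164, 124. Column totals: 63, 95, 130. Grand total N = 288.
Expected counts (row total × column total / N):
  Crash, OS A: 164×63/288 = 35.875
  Crash, OS B: 164×95/288 = 54.097
  Crash, OS C: 164×130/288 = 74.028
  No crash, OS A: 124×63/288 = 27.125
  No crash, OS B: 124×95/288 = 40.903
  No crash, OS C: 124×130/288 = 55.972
Contributions (O − E)²/E:
  (30 − 35.875)²/35.875 = 0.9621
  (66 − 54.097)²/54.097 = 2.6190
  (68 − 74.028)²/74.028 = 0.4909
  (33 − 27.125)²/27.125 = 1.2725
  (29 − 40.903)²/40.903 = 3.4638
  (62 − 55.972)²/55.972 = 0.6492
χ² = 0.9621 + 2.6190 + 0.4909 + 1.2725 + 3.4638 + 0.6492 = 9.46
df = (2−1)(3−1) = 2. Since 9.46 > 7.378, reject the null hypothesis of independence at α = 0.025.

9.46; reject H₀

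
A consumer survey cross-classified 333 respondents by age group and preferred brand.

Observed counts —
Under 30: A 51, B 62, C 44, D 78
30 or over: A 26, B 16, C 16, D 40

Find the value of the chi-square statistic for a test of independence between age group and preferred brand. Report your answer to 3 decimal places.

Row totals: 235, 98. Column totals: 77, 78, 60, 118. Grand total N = 333.
Expected counts (row total × column total / N):
  Under 30, A: 235×77/333 = 54.33934
  Under 30, B: 235×78/333 = 55.04505
  Under 30, C: 235×60/333 = 42.34234
  Under 30, D: 235×118/333 = 83.27327
  30 or over, A: 98×77/333 = 22.66066
  30 or over, B: 98×78/333 = 22.95495
  30 or over, C: 98×60/333 = 17.65766
  30 or over, D: 98×118/333 = 34.72673
Contributions (O − E)²/E:
  (51 − 54.33934)²/54.33934 = 0.2052
  (62 − 55.04505)²/55.04505 = 0.8788
  (44 − 42.34234)²/42.34234 = 0.0649
  (78 − 83.27327)²/83.27327 = 0.3339
  (26 − 22.66066)²/22.66066 = 0.4921
  (16 − 22.95495)²/22.95495 = 2.1072
  (16 − 17.65766)²/17.65766 = 0.1556
  (40 − 34.72673)²/34.72673 = 0.8007
χ² = 0.2052 + 0.8788 + 0.0649 + 0.3339 + 0.4921 + 2.1072 + 0.1556 + 0.8007 = 5.038

5.038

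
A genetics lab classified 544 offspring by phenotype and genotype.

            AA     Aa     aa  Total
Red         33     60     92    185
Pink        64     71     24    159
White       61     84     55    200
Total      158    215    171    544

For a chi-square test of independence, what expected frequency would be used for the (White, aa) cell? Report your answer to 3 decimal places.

Row total (White) = 200; column total (aa) = 171; grand total N = 544.
Expected count = (row total × column total) / N = 200 × 171 / 544 = 62.868.

62.868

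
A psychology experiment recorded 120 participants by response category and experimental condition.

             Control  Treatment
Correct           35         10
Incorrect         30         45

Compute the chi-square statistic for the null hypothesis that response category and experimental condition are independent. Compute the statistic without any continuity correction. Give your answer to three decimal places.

16.168

Row totals: 45, 75. Column totals: 65, 55. Grand total N = 120.
Expected counts (row total × column total / N):
  Correct, Control: 45×65/120 = 24.3750
  Correct, Treatment: 45×55/120 = 20.6250
  Incorrect, Control: 75×65/120 = 40.6250
  Incorrect, Treatment: 75×55/120 = 34.3750
Contributions (O − E)²/E:
  (35 − 24.3750)²/24.3750 = 4.6314
  (10 − 20.6250)²/20.6250 = 5.4735
  (30 − 40.6250)²/40.6250 = 2.7788
  (45 − 34.3750)²/34.3750 = 3.2841
χ² = 4.6314 + 5.4735 + 2.7788 + 3.2841 = 16.168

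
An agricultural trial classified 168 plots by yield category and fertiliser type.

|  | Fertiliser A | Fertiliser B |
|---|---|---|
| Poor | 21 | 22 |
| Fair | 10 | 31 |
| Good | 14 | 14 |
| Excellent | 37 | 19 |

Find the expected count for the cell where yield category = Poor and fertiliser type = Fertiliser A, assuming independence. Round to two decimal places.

Row total (Poor) = 43; column total (Fertiliser A) = 82; grand total N = 168.
Expected count = (row total × column total) / N = 43 × 82 / 168 = 20.99.

20.99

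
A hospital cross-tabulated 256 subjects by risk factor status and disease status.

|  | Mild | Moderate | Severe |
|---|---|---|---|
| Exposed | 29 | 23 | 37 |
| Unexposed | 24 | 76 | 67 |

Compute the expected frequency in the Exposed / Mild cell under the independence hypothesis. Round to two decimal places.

Row total (Exposed) = 89; column total (Mild) = 53; grand total N = 256.
Expected count = (row total × column total) / N = 89 × 53 / 256 = 18.43.

18.43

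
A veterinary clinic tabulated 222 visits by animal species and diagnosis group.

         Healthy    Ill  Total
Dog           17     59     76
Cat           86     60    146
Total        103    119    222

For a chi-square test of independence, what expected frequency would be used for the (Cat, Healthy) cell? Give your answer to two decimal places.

67.74

Row total (Cat) = 146; column total (Healthy) = 103; grand total N = 222.
Expected count = (row total × column total) / N = 146 × 103 / 222 = 67.74.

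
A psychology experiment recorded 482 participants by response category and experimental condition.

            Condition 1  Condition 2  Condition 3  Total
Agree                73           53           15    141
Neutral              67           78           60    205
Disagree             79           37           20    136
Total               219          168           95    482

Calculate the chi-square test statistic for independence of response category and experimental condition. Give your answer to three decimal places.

Grand total N = 482.
Expected counts (row total × column total / N):
  Agree, Condition 1: 141×219/482 = 64.0643
  Agree, Condition 2: 141×168/482 = 49.1452
  Agree, Condition 3: 141×95/482 = 27.7905
  Neutral, Condition 1: 205×219/482 = 93.1432
  Neutral, Condition 2: 205×168/482 = 71.4523
  Neutral, Condition 3: 205×95/482 = 40.4046
  Disagree, Condition 1: 136×219/482 = 61.7925
  Disagree, Condition 2: 136×168/482 = 47.4025
  Disagree, Condition 3: 136×95/482 = 26.8050
Contributions (O − E)²/E:
  (73 − 64.0643)²/64.0643 = 1.2464
  (53 − 49.1452)²/49.1452 = 0.3024
  (15 − 27.7905)²/27.7905 = 5.8868
  (67 − 93.1432)²/93.1432 = 7.3378
  (78 − 71.4523)²/71.4523 = 0.6000
  (60 − 40.4046)²/40.4046 = 9.5034
  (79 − 61.7925)²/61.7925 = 4.7918
  (37 − 47.4025)²/47.4025 = 2.2828
  (20 − 26.8050)²/26.8050 = 1.7276
χ² = 1.2464 + 0.3024 + 5.8868 + 7.3378 + 0.6000 + 9.5034 + 4.7918 + 2.2828 + 1.7276 = 33.679

33.679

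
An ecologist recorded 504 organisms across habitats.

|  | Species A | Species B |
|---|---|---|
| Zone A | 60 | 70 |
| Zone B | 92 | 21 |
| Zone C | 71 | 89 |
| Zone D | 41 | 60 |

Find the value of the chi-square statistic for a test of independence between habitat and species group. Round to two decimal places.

Row totals: 130, 113, 160, 101. Column totals: 264, 240. Grand total N = 504.
Expected counts (row total × column total / N):
  Zone A, Species A: 130×264/504 = 68.095
  Zone A, Species B: 130×240/504 = 61.905
  Zone B, Species A: 113×264/504 = 59.190
  Zone B, Species B: 113×240/504 = 53.810
  Zone C, Species A: 160×264/504 = 83.810
  Zone C, Species B: 160×240/504 = 76.190
  Zone D, Species A: 101×264/504 = 52.905
  Zone D, Species B: 101×240/504 = 48.095
Contributions (O − E)²/E:
  (60 − 68.095)²/68.095 = 0.9623
  (70 − 61.905)²/61.905 = 1.0585
  (92 − 59.190)²/59.190 = 18.1871
  (21 − 53.810)²/53.810 = 20.0055
  (71 − 83.810)²/83.810 = 1.9580
  (89 − 76.190)²/76.190 = 2.1538
  (41 − 52.905)²/52.905 = 2.6789
  (60 − 48.095)²/48.095 = 2.9469
χ² = 0.9623 + 1.0585 + 18.1871 + 20.0055 + 1.9580 + 2.1538 + 2.6789 + 2.9469 = 49.95

49.95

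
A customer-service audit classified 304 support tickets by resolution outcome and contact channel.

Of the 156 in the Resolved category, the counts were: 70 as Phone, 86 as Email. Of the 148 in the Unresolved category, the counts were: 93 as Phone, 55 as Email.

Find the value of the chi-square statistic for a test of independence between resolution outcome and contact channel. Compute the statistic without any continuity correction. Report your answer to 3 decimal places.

9.857

Row totals: 156, 148. Column totals: 163, 141. Grand total N = 304.
Expected counts (row total × column total / N):
  Resolved, Phone: 156×163/304 = 83.6447
  Resolved, Email: 156×141/304 = 72.3553
  Unresolved, Phone: 148×163/304 = 79.3553
  Unresolved, Email: 148×141/304 = 68.6447
Contributions (O − E)²/E:
  (70 − 83.6447)²/83.6447 = 2.2258
  (86 − 72.3553)²/72.3553 = 2.5731
  (93 − 79.3553)²/79.3553 = 2.3461
  (55 − 68.6447)²/68.6447 = 2.7122
χ² = 2.2258 + 2.5731 + 2.3461 + 2.7122 = 9.857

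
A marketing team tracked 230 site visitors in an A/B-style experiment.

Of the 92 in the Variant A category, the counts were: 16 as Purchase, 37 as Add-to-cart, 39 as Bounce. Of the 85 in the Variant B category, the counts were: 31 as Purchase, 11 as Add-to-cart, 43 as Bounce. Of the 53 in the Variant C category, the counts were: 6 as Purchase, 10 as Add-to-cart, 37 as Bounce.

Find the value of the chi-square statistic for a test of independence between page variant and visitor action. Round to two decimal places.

Row totals: 92, 85, 53. Column totals: 53, 58, 119. Grand total N = 230.
Expected counts (row total × column total / N):
  Variant A, Purchase: 92×53/230 = 21.200
  Variant A, Add-to-cart: 92×58/230 = 23.200
  Variant A, Bounce: 92×119/230 = 47.600
  Variant B, Purchase: 85×53/230 = 19.587
  Variant B, Add-to-cart: 85×58/230 = 21.435
  Variant B, Bounce: 85×119/230 = 43.978
  Variant C, Purchase: 53×53/230 = 12.213
  Variant C, Add-to-cart: 53×58/230 = 13.365
  Variant C, Bounce: 53×119/230 = 27.422
Contributions (O − E)²/E:
  (16 − 21.200)²/21.200 = 1.2755
  (37 − 23.200)²/23.200 = 8.2086
  (39 − 47.600)²/47.600 = 1.5538
  (31 − 19.587)²/19.587 = 6.6502
  (11 − 21.435)²/21.435 = 5.0800
  (43 − 43.978)²/43.978 = 0.0217
  (6 − 12.213)²/12.213 = 3.1607
  (10 − 13.365)²/13.365 = 0.8472
  (37 − 27.422)²/27.422 = 3.3454
χ² = 1.2755 + 8.2086 + 1.5538 + 6.6502 + 5.0800 + 0.0217 + 3.1607 + 0.8472 + 3.3454 = 30.14

30.14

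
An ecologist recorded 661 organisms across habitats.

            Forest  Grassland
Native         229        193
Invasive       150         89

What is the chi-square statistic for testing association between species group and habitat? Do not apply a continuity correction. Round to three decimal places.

Row totals: 422, 239. Column totals: 379, 282. Grand total N = 661.
Expected counts (row total × column total / N):
  Native, Forest: 422×379/661 = 241.9637
  Native, Grassland: 422×282/661 = 180.0363
  Invasive, Forest: 239×379/661 = 137.0363
  Invasive, Grassland: 239×282/661 = 101.9637
Contributions (O − E)²/E:
  (229 − 241.9637)²/241.9637 = 0.6946
  (193 − 180.0363)²/180.0363 = 0.9335
  (150 − 137.0363)²/137.0363 = 1.2264
  (89 − 101.9637)²/101.9637 = 1.6482
χ² = 0.6946 + 0.9335 + 1.2264 + 1.6482 = 4.503

4.503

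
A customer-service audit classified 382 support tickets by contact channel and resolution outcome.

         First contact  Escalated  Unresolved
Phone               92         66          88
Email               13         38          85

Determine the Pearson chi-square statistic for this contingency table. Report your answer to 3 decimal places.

Row totals: 246, 136. Column totals: 105, 104, 173. Grand total N = 382.
Expected counts (row total × column total / N):
  Phone, First contact: 246×105/382 = 67.6178
  Phone, Escalated: 246×104/382 = 66.9738
  Phone, Unresolved: 246×173/382 = 111.4084
  Email, First contact: 136×105/382 = 37.3822
  Email, Escalated: 136×104/382 = 37.0262
  Email, Unresolved: 136×173/382 = 61.5916
Contributions (O − E)²/E:
  (92 − 67.6178)²/67.6178 = 8.7919
  (66 − 66.9738)²/66.9738 = 0.0142
  (88 − 111.4084)²/111.4084 = 4.9184
  (13 − 37.3822)²/37.3822 = 15.9031
  (38 − 37.0262)²/37.0262 = 0.0256
  (85 − 61.5916)²/61.5916 = 8.8966
χ² = 8.7919 + 0.0142 + 4.9184 + 15.9031 + 0.0256 + 8.8966 = 38.550

38.550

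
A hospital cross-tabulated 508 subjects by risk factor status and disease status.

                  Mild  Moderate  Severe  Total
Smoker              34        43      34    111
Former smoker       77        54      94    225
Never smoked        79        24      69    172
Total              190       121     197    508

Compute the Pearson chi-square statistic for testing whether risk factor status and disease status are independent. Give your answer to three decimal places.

Grand total N = 508.
Expected counts (row total × column total / N):
  Smoker, Mild: 111×190/508 = 41.5157
  Smoker, Moderate: 111×121/508 = 26.4390
  Smoker, Severe: 111×197/508 = 43.0453
  Former smoker, Mild: 225×190/508 = 84.1535
  Former smoker, Moderate: 225×121/508 = 53.5925
  Former smoker, Severe: 225×197/508 = 87.2539
  Never smoked, Mild: 172×190/508 = 64.3307
  Never smoked, Moderate: 172×121/508 = 40.9685
  Never smoked, Severe: 172×197/508 = 66.7008
Contributions (O − E)²/E:
  (34 − 41.5157)²/41.5157 = 1.3606
  (43 − 26.4390)²/26.4390 = 10.3736
  (34 − 43.0453)²/43.0453 = 1.9007
  (77 − 84.1535)²/84.1535 = 0.6081
  (54 − 53.5925)²/53.5925 = 0.0031
  (94 − 87.2539)²/87.2539 = 0.5216
  (79 − 64.3307)²/64.3307 = 3.3450
  (24 − 40.9685)²/40.9685 = 7.0281
  (69 − 66.7008)²/66.7008 = 0.0793
χ² = 1.3606 + 10.3736 + 1.9007 + 0.6081 + 0.0031 + 0.5216 + 3.3450 + 7.0281 + 0.0793 = 25.220

25.220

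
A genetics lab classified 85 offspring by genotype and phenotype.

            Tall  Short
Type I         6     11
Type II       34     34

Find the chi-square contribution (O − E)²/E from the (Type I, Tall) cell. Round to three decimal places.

Row total (Type I) = 17; column total (Tall) = 40; N = 85.
Expected count E = 17 × 40 / 85 = 8.0000.
Contribution = (O − E)²/E = (6 − 8.0000)² / 8.0000 = 0.500.

0.500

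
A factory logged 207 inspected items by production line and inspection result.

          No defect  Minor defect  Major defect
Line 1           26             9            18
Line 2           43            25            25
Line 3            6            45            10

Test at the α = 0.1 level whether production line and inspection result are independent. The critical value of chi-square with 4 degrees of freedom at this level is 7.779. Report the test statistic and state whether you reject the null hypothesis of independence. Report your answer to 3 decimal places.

Row totals: 53, 93, 61. Column totals: 75, 79, 53. Grand total N = 207.
Expected counts (row total × column total / N):
  Line 1, No defect: 53×75/207 = 19.2029
  Line 1, Minor defect: 53×79/207 = 20.2271
  Line 1, Major defect: 53×53/207 = 13.5700
  Line 2, No defect: 93×75/207 = 33.6957
  Line 2, Minor defect: 93×79/207 = 35.4928
  Line 2, Major defect: 93×53/207 = 23.8116
  Line 3, No defect: 61×75/207 = 22.1014
  Line 3, Minor defect: 61×79/207 = 23.2802
  Line 3, Major defect: 61×53/207 = 15.6184
Contributions (O − E)²/E:
  (26 − 19.2029)²/19.2029 = 2.4059
  (9 − 20.2271)²/20.2271 = 6.2316
  (18 − 13.5700)²/13.5700 = 1.4462
  (43 − 33.6957)²/33.6957 = 2.5692
  (25 − 35.4928)²/35.4928 = 3.1020
  (25 − 23.8116)²/23.8116 = 0.0593
  (6 − 22.1014)²/22.1014 = 11.7303
  (45 − 23.2802)²/23.2802 = 20.2640
  (10 − 15.6184)²/15.6184 = 2.0211
χ² = 2.4059 + 6.2316 + 1.4462 + 2.5692 + 3.1020 + 0.0593 + 11.7303 + 20.2640 + 2.0211 = 49.830
df = (3−1)(3−1) = 4. Since 49.830 > 7.779, reject the null hypothesis of independence at α = 0.1.

49.830; reject H₀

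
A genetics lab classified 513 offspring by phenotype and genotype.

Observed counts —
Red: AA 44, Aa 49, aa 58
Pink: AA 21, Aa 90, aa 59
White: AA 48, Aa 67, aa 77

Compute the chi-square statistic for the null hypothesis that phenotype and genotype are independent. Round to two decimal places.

Row totals: 151, 170, 192. Column totals: 113, 206, 194. Grand total N = 513.
Expected counts (row total × column total / N):
  Red, AA: 151×113/513 = 33.2612
  Red, Aa: 151×206/513 = 60.6355
  Red, aa: 151×194/513 = 57.1033
  Pink, AA: 170×113/513 = 37.4464
  Pink, Aa: 170×206/513 = 68.2651
  Pink, aa: 170×194/513 = 64.2885
  White, AA: 192×113/513 = 42.2924
  White, Aa: 192×206/513 = 77.0994
  White, aa: 192×194/513 = 72.6082
Contributions (O − E)²/E:
  (44 − 33.2612)²/33.2612 = 3.4672
  (49 − 60.6355)²/60.6355 = 2.2328
  (58 − 57.1033)²/57.1033 = 0.0141
  (21 − 37.4464)²/37.4464 = 7.2232
  (90 − 68.2651)²/68.2651 = 6.9202
  (59 − 64.2885)²/64.2885 = 0.4350
  (48 − 42.2924)²/42.2924 = 0.7703
  (67 − 77.0994)²/77.0994 = 1.3229
  (77 − 72.6082)²/72.6082 = 0.2656
χ² = 3.4672 + 2.2328 + 0.0141 + 7.2232 + 6.9202 + 0.4350 + 0.7703 + 1.3229 + 0.2656 = 22.65

22.65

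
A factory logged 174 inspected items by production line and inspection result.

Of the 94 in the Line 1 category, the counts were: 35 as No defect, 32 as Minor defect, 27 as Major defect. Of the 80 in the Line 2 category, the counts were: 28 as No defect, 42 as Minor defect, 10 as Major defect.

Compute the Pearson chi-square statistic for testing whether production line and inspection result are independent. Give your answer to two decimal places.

Row totals: 94, 80. Column totals: 63, 74, 37. Grand total N = 174.
Expected counts (row total × column total / N):
  Line 1, No defect: 94×63/174 = 34.034
  Line 1, Minor defect: 94×74/174 = 39.977
  Line 1, Major defect: 94×37/174 = 19.989
  Line 2, No defect: 80×63/174 = 28.966
  Line 2, Minor defect: 80×74/174 = 34.023
  Line 2, Major defect: 80×37/174 = 17.011
Contributions (O − E)²/E:
  (35 − 34.034)²/34.034 = 0.0274
  (32 − 39.977)²/39.977 = 1.5917
  (27 − 19.989)²/19.989 = 2.4591
  (28 − 28.966)²/28.966 = 0.0322
  (42 − 34.023)²/34.023 = 1.8703
  (10 − 17.011)²/17.011 = 2.8895
χ² = 0.0274 + 1.5917 + 2.4591 + 0.0322 + 1.8703 + 2.8895 = 8.87

8.87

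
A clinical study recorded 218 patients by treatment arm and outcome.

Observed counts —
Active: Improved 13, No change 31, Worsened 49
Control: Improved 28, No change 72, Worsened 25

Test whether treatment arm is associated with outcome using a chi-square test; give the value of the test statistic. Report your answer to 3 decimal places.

25.443

Row totals: 93, 125. Column totals: 41, 103, 74. Grand total N = 218.
Expected counts (row total × column total / N):
  Active, Improved: 93×41/218 = 17.4908
  Active, No change: 93×103/218 = 43.9404
  Active, Worsened: 93×74/218 = 31.5688
  Control, Improved: 125×41/218 = 23.5092
  Control, No change: 125×103/218 = 59.0596
  Control, Worsened: 125×74/218 = 42.4312
Contributions (O − E)²/E:
  (13 − 17.4908)²/17.4908 = 1.1530
  (31 − 43.9404)²/43.9404 = 3.8109
  (49 − 31.5688)²/31.5688 = 9.6249
  (28 − 23.5092)²/23.5092 = 0.8578
  (72 − 59.0596)²/59.0596 = 2.8353
  (25 − 42.4312)²/42.4312 = 7.1609
χ² = 1.1530 + 3.8109 + 9.6249 + 0.8578 + 2.8353 + 7.1609 = 25.443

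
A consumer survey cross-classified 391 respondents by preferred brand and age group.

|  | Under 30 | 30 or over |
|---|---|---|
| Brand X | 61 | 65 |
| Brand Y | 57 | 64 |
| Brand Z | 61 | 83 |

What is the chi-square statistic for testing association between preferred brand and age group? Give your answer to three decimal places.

Row totals: 126, 121, 144. Column totals: 179, 212. Grand total N = 391.
Expected counts (row total × column total / N):
  Brand X, Under 30: 126×179/391 = 57.6829
  Brand X, 30 or over: 126×212/391 = 68.3171
  Brand Y, Under 30: 121×179/391 = 55.3939
  Brand Y, 30 or over: 121×212/391 = 65.6061
  Brand Z, Under 30: 144×179/391 = 65.9233
  Brand Z, 30 or over: 144×212/391 = 78.0767
Contributions (O − E)²/E:
  (61 − 57.6829)²/57.6829 = 0.1908
  (65 − 68.3171)²/68.3171 = 0.1611
  (57 − 55.3939)²/55.3939 = 0.0466
  (64 − 65.6061)²/65.6061 = 0.0393
  (61 − 65.9233)²/65.9233 = 0.3677
  (83 − 78.0767)²/78.0767 = 0.3104
χ² = 0.1908 + 0.1611 + 0.0466 + 0.0393 + 0.3677 + 0.3104 = 1.116

1.116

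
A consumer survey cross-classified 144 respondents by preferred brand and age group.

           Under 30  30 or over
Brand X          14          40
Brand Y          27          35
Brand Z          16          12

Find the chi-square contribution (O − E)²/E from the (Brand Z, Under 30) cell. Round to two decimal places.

Row total (Brand Z) = 28; column total (Under 30) = 57; N = 144.
Expected count E = 28 × 57 / 144 = 11.083.
Contribution = (O − E)²/E = (16 − 11.083)² / 11.083 = 2.18.

2.18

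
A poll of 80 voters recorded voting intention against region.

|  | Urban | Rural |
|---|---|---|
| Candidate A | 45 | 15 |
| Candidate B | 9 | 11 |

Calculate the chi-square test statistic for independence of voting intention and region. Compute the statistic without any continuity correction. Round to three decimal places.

6.154

Row totals: 60, 20. Column totals: 54, 26. Grand total N = 80.
Expected counts (row total × column total / N):
  Candidate A, Urban: 60×54/80 = 40.5000
  Candidate A, Rural: 60×26/80 = 19.5000
  Candidate B, Urban: 20×54/80 = 13.5000
  Candidate B, Rural: 20×26/80 = 6.5000
Contributions (O − E)²/E:
  (45 − 40.5000)²/40.5000 = 0.5000
  (15 − 19.5000)²/19.5000 = 1.0385
  (9 − 13.5000)²/13.5000 = 1.5000
  (11 − 6.5000)²/6.5000 = 3.1154
χ² = 0.5000 + 1.0385 + 1.5000 + 3.1154 = 6.154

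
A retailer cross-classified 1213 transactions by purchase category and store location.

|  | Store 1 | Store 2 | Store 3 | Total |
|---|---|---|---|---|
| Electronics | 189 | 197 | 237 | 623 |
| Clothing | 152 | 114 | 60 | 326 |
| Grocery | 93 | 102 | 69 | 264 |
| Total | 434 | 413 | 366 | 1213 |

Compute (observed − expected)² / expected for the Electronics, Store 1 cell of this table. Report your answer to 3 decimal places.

5.157

Row total (Electronics) = 623; column total (Store 1) = 434; N = 1213.
Expected count E = 623 × 434 / 1213 = 222.9035.
Contribution = (O − E)²/E = (189 − 222.9035)² / 222.9035 = 5.157.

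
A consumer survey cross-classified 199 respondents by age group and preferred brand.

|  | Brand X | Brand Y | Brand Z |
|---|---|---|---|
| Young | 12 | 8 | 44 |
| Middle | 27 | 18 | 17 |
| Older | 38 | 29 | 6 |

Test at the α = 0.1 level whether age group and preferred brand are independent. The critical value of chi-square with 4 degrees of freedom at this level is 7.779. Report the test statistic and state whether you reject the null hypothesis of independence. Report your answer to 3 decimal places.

57.691; reject H₀

Row totals: 64, 62, 73. Column totals: 77, 55, 67. Grand total N = 199.
Expected counts (row total × column total / N):
  Young, Brand X: 64×77/199 = 24.7638
  Young, Brand Y: 64×55/199 = 17.6884
  Young, Brand Z: 64×67/199 = 21.5477
  Middle, Brand X: 62×77/199 = 23.9899
  Middle, Brand Y: 62×55/199 = 17.1357
  Middle, Brand Z: 62×67/199 = 20.8744
  Older, Brand X: 73×77/199 = 28.2462
  Older, Brand Y: 73×55/199 = 20.1759
  Older, Brand Z: 73×67/199 = 24.5779
Contributions (O − E)²/E:
  (12 − 24.7638)²/24.7638 = 6.5787
  (8 − 17.6884)²/17.6884 = 5.3066
  (44 − 21.5477)²/21.5477 = 23.3949
  (27 − 23.9899)²/23.9899 = 0.3777
  (18 − 17.1357)²/17.1357 = 0.0436
  (17 − 20.8744)²/20.8744 = 0.7191
  (38 − 28.2462)²/28.2462 = 3.3681
  (29 − 20.1759)²/20.1759 = 3.8593
  (6 − 24.5779)²/24.5779 = 14.0426
χ² = 6.5787 + 5.3066 + 23.3949 + 0.3777 + 0.0436 + 0.7191 + 3.3681 + 3.8593 + 14.0426 = 57.691
df = (3−1)(3−1) = 4. Since 57.691 > 7.779, reject the null hypothesis of independence at α = 0.1.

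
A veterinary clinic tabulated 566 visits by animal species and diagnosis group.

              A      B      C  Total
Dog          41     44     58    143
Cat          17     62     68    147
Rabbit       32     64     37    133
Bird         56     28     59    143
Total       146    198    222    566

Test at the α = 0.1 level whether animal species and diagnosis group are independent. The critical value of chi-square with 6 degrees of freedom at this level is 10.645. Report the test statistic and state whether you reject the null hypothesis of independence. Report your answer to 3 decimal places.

47.698; reject H₀

Grand total N = 566.
Expected counts (row total × column total / N):
  Dog, A: 143×146/566 = 36.886926
  Dog, B: 143×198/566 = 50.024735
  Dog, C: 143×222/566 = 56.088339
  Cat, A: 147×146/566 = 37.918728
  Cat, B: 147×198/566 = 51.424028
  Cat, C: 147×222/566 = 57.657244
  Rabbit, A: 133×146/566 = 34.307420
  Rabbit, B: 133×198/566 = 46.526502
  Rabbit, C: 133×222/566 = 52.166078
  Bird, A: 143×146/566 = 36.886926
  Bird, B: 143×198/566 = 50.024735
  Bird, C: 143×222/566 = 56.088339
Contributions (O − E)²/E:
  (41 − 36.886926)²/36.886926 = 0.4586
  (44 − 50.024735)²/50.024735 = 0.7256
  (58 − 56.088339)²/56.088339 = 0.0652
  (17 − 37.918728)²/37.918728 = 11.5403
  (62 − 51.424028)²/51.424028 = 2.1751
  (68 − 57.657244)²/57.657244 = 1.8553
  (32 − 34.307420)²/34.307420 = 0.1552
  (64 − 46.526502)²/46.526502 = 6.5623
  (37 − 52.166078)²/52.166078 = 4.4092
  (56 − 36.886926)²/36.886926 = 9.9035
  (28 − 50.024735)²/50.024735 = 9.6970
  (59 − 56.088339)²/56.088339 = 0.1512
χ² = 0.4586 + 0.7256 + 0.0652 + 11.5403 + 2.1751 + 1.8553 + 0.1552 + 6.5623 + 4.4092 + 9.9035 + 9.6970 + 0.1512 = 47.698
df = (4−1)(3−1) = 6. Since 47.698 > 10.645, reject the null hypothesis of independence at α = 0.1.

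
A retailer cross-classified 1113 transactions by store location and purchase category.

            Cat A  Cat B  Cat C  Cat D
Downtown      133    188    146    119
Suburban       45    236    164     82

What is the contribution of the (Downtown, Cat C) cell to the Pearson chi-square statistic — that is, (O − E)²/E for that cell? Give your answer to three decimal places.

1.816

Row total (Downtown) = 586; column total (Cat C) = 310; N = 1113.
Expected count E = 586 × 310 / 1113 = 163.2165.
Contribution = (O − E)²/E = (146 − 163.2165)² / 163.2165 = 1.816.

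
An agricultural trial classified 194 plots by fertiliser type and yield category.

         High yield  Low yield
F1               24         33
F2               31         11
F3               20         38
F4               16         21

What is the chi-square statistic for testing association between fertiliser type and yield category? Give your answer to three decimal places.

16.528

Row totals: 57, 42, 58, 37. Column totals: 91, 103. Grand total N = 194.
Expected counts (row total × column total / N):
  F1, High yield: 57×91/194 = 26.7371
  F1, Low yield: 57×103/194 = 30.2629
  F2, High yield: 42×91/194 = 19.7010
  F2, Low yield: 42×103/194 = 22.2990
  F3, High yield: 58×91/194 = 27.2062
  F3, Low yield: 58×103/194 = 30.7938
  F4, High yield: 37×91/194 = 17.3557
  F4, Low yield: 37×103/194 = 19.6443
Contributions (O − E)²/E:
  (24 − 26.7371)²/26.7371 = 0.2802
  (33 − 30.2629)²/30.2629 = 0.2476
  (31 − 19.7010)²/19.7010 = 6.4802
  (11 − 22.2990)²/22.2990 = 5.7253
  (20 − 27.2062)²/27.2062 = 1.9087
  (38 − 30.7938)²/30.7938 = 1.6864
  (16 − 17.3557)²/17.3557 = 0.1059
  (21 − 19.6443)²/19.6443 = 0.0936
χ² = 0.2802 + 0.2476 + 6.4802 + 5.7253 + 1.9087 + 1.6864 + 0.1059 + 0.0936 = 16.528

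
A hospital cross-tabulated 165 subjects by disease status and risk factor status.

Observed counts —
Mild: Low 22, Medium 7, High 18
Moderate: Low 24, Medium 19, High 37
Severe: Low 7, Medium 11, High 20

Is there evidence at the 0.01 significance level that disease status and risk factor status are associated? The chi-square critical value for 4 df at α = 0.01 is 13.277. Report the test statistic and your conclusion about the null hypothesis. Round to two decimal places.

8.43; fail to reject H₀

Row totals: 47, 80, 38. Column totals: 53, 37, 75. Grand total N = 165.
Expected counts (row total × column total / N):
  Mild, Low: 47×53/165 = 15.097
  Mild, Medium: 47×37/165 = 10.539
  Mild, High: 47×75/165 = 21.364
  Moderate, Low: 80×53/165 = 25.697
  Moderate, Medium: 80×37/165 = 17.939
  Moderate, High: 80×75/165 = 36.364
  Severe, Low: 38×53/165 = 12.206
  Severe, Medium: 38×37/165 = 8.521
  Severe, High: 38×75/165 = 17.273
Contributions (O − E)²/E:
  (22 − 15.097)²/15.097 = 3.1563
  (7 − 10.539)²/10.539 = 1.1884
  (18 − 21.364)²/21.364 = 0.5297
  (24 − 25.697)²/25.697 = 0.1121
  (19 − 17.939)²/17.939 = 0.0628
  (37 − 36.364)²/36.364 = 0.0111
  (7 − 12.206)²/12.206 = 2.2204
  (11 − 8.521)²/8.521 = 0.7212
  (20 − 17.273)²/17.273 = 0.4305
χ² = 3.1563 + 1.1884 + 0.5297 + 0.1121 + 0.0628 + 0.0111 + 2.2204 + 0.7212 + 0.4305 = 8.43
df = (3−1)(3−1) = 4. Since 8.43 < 13.277, fail to reject the null hypothesis of independence at α = 0.01.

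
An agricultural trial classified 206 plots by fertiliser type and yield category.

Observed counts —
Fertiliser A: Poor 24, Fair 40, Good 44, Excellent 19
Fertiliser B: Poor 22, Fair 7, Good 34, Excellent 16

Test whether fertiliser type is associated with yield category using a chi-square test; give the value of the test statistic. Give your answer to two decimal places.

14.39

Row totals: 127, 79. Column totals: 46, 47, 78, 35. Grand total N = 206.
Expected counts (row total × column total / N):
  Fertiliser A, Poor: 127×46/206 = 28.359
  Fertiliser A, Fair: 127×47/206 = 28.976
  Fertiliser A, Good: 127×78/206 = 48.087
  Fertiliser A, Excellent: 127×35/206 = 21.578
  Fertiliser B, Poor: 79×46/206 = 17.641
  Fertiliser B, Fair: 79×47/206 = 18.024
  Fertiliser B, Good: 79×78/206 = 29.913
  Fertiliser B, Excellent: 79×35/206 = 13.422
Contributions (O − E)²/E:
  (24 − 28.359)²/28.359 = 0.6700
  (40 − 28.976)²/28.976 = 4.1941
  (44 − 48.087)²/48.087 = 0.3474
  (19 − 21.578)²/21.578 = 0.3080
  (22 − 17.641)²/17.641 = 1.0771
  (7 − 18.024)²/18.024 = 6.7426
  (34 − 29.913)²/29.913 = 0.5584
  (16 − 13.422)²/13.422 = 0.4952
χ² = 0.6700 + 4.1941 + 0.3474 + 0.3080 + 1.0771 + 6.7426 + 0.5584 + 0.4952 = 14.39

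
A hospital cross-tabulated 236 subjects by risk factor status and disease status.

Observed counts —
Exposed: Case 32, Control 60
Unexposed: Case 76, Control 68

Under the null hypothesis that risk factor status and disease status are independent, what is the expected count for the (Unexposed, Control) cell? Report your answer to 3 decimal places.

78.102

Row total (Unexposed) = 144; column total (Control) = 128; grand total N = 236.
Expected count = (row total × column total) / N = 144 × 128 / 236 = 78.102.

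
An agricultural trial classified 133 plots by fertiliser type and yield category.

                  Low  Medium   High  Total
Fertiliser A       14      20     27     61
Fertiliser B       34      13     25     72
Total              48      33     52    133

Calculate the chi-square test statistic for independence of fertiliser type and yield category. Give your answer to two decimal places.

9.05

Grand total N = 133.
Expected counts (row total × column total / N):
  Fertiliser A, Low: 61×48/133 = 22.015
  Fertiliser A, Medium: 61×33/133 = 15.135
  Fertiliser A, High: 61×52/133 = 23.850
  Fertiliser B, Low: 72×48/133 = 25.985
  Fertiliser B, Medium: 72×33/133 = 17.865
  Fertiliser B, High: 72×52/133 = 28.150
Contributions (O − E)²/E:
  (14 − 22.015)²/22.015 = 2.9180
  (20 − 15.135)²/15.135 = 1.5638
  (27 − 23.850)²/23.850 = 0.4160
  (34 − 25.985)²/25.985 = 2.4722
  (13 − 17.865)²/17.865 = 1.3248
  (25 − 28.150)²/28.150 = 0.3525
χ² = 2.9180 + 1.5638 + 0.4160 + 2.4722 + 1.3248 + 0.3525 = 9.05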